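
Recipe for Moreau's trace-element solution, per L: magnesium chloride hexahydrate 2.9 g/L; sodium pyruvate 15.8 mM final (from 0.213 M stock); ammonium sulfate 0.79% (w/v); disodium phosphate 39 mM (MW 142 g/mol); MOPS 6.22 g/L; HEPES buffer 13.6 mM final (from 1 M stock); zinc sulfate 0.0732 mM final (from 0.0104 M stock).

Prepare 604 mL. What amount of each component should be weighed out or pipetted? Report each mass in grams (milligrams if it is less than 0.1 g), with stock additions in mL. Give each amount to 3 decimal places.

magnesium chloride hexahydrate 1.752 g; sodium pyruvate 44.804 mL; ammonium sulfate 4.772 g; disodium phosphate 3.345 g; MOPS 3.757 g; HEPES buffer 8.214 mL; zinc sulfate 4.251 mL

Working volume: 604 mL = 0.604 L.
magnesium chloride hexahydrate: 2.9 g/L × 0.604 L = 1.752 g
sodium pyruvate: C1V1 = C2V2 → 15.8 mM × 604 mL ÷ 213 mM = 44.804 mL
ammonium sulfate: 0.79% w/v = 7.9 g/L → 7.9 × 0.604 L = 4.772 g
disodium phosphate: 39 mmol/L × 142 g/mol × 0.604 L ÷ 1000 = 3.345 g
MOPS: 6.22 g/L × 0.604 L = 3.757 g
HEPES buffer: V = C2·V2/C1 = 13.6 mM × 604 mL ÷ 1000 mM = 8.214 mL
zinc sulfate: C1V1 = C2V2 → 0.0732 mM × 604 mL ÷ 10.4 mM = 4.251 mL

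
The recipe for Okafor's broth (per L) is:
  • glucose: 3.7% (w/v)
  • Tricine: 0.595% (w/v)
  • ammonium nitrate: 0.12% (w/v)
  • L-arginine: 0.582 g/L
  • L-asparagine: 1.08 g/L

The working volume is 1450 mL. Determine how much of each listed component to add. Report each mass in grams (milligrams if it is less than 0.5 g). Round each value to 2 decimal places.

Working volume: 1450 mL = 1.45 L.
glucose: 3.7% w/v = 37 g/L → 37 × 1.45 L = 53.65 g
Tricine: 0.595 g per 100 mL × 1450 mL ÷ 100 = 8.63 g
ammonium nitrate: 0.12 g per 100 mL × 1450 mL ÷ 100 = 1.74 g
L-arginine: 0.582 g/L × 1.45 L = 0.84 g
L-asparagine: 1.08 g/L × 1.45 L = 1.57 g

glucose 53.65 g; Tricine 8.63 g; ammonium nitrate 1.74 g; L-arginine 0.84 g; L-asparagine 1.57 g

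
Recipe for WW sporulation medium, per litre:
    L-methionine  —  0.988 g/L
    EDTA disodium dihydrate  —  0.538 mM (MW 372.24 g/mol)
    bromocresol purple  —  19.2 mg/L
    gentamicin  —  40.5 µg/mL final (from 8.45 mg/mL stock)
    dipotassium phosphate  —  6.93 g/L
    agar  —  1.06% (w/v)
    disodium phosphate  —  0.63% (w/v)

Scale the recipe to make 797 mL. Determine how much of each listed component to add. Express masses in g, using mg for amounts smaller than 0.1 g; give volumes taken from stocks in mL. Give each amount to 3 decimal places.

Scale factor relative to 1 L: 0.797.
L-methionine: 0.988 g/L × 0.797 L = 0.787 g
EDTA disodium dihydrate: 0.538 mmol/L × 372.24 g/mol × 0.797 L ÷ 1000 = 0.160 g
bromocresol purple: 19.2 mg/L × 0.797 L = 15.302 mg
gentamicin: V = C2·V2/C1 = 40.5 µg/mL × 797 mL ÷ 8450 µg/mL = 3.820 mL
dipotassium phosphate: 6.93 g/L × 0.797 L = 5.523 g
agar: 1.06 g per 100 mL × 797 mL ÷ 100 = 8.448 g
disodium phosphate: 0.63% w/v = 6.3 g/L → 6.3 × 0.797 L = 5.021 g

L-methionine 0.787 g; EDTA disodium dihydrate 0.160 g; bromocresol purple 15.302 mg; gentamicin 3.820 mL; dipotassium phosphate 5.523 g; agar 8.448 g; disodium phosphate 5.021 g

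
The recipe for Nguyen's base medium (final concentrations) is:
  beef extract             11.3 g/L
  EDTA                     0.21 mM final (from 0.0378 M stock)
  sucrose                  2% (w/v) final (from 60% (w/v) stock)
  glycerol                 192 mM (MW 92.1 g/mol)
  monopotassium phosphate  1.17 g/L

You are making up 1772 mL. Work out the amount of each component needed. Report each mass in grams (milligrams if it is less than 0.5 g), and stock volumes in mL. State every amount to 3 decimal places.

beef extract 20.024 g; EDTA 9.844 mL; sucrose 59.067 mL; glycerol 31.335 g; monopotassium phosphate 2.073 g

Target volume = 1772 mL = 1.772 L.
beef extract: 11.3 g/L × 1.772 L = 20.024 g
EDTA: C1V1 = C2V2 → 0.21 mM × 1772 mL ÷ 37.8 mM = 9.844 mL
sucrose: V = C2·V2/C1 = 2% ÷ 60% × 1772 mL = 59.067 mL
glycerol: 192 mmol/L × 92.1 g/mol × 1.772 L ÷ 1000 = 31.335 g
monopotassium phosphate: 1.17 g/L × 1.772 L = 2.073 g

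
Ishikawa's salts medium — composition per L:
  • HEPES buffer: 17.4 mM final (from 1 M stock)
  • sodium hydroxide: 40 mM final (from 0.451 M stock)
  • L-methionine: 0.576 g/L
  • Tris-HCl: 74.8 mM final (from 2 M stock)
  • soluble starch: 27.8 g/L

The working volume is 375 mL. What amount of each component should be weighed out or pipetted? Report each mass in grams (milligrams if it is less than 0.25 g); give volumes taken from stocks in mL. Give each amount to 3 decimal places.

HEPES buffer 6.525 mL; sodium hydroxide 33.259 mL; L-methionine 216.000 mg; Tris-HCl 14.025 mL; soluble starch 10.425 g

Working volume: 375 mL = 0.375 L.
HEPES buffer: C1V1 = C2V2 → 17.4 mM × 375 mL ÷ 1000 mM = 6.525 mL
sodium hydroxide: dilute stock: 40 mM × 375 mL ÷ 451 mM = 33.259 mL
L-methionine: 0.576 g/L × 0.375 L = 0.216 g = 216.000 mg
Tris-HCl: C1V1 = C2V2 → 74.8 mM × 375 mL ÷ 2000 mM = 14.025 mL
soluble starch: 27.8 g/L × 0.375 L = 10.425 g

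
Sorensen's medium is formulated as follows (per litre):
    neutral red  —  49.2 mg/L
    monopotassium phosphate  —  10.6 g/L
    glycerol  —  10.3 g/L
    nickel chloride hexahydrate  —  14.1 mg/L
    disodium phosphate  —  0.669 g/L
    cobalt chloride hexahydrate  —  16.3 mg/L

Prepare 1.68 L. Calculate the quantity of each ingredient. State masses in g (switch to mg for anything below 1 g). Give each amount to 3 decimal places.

Scale factor relative to 1 L: 1.68.
neutral red: 49.2 mg/L × 1.68 L = 82.656 mg
monopotassium phosphate: 10.6 g/L × 1.68 L = 17.808 g
glycerol: 10.3 g/L × 1.68 L = 17.304 g
nickel chloride hexahydrate: 14.1 mg/L × 1.68 L = 23.688 mg
disodium phosphate: 0.669 g/L × 1.68 L = 1.124 g
cobalt chloride hexahydrate: 16.3 mg/L × 1.68 L = 27.384 mg

neutral red 82.656 mg; monopotassium phosphate 17.808 g; glycerol 17.304 g; nickel chloride hexahydrate 23.688 mg; disodium phosphate 1.124 g; cobalt chloride hexahydrate 27.384 mg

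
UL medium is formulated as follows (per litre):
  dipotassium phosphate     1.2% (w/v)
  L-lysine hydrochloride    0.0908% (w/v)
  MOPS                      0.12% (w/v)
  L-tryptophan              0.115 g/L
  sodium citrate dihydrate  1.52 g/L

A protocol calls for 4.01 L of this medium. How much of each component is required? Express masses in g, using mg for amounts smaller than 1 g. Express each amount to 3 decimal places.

dipotassium phosphate 48.120 g; L-lysine hydrochloride 3.641 g; MOPS 4.812 g; L-tryptophan 461.150 mg; sodium citrate dihydrate 6.095 g

Scale factor relative to 1 L: 4.01.
dipotassium phosphate: 1.2 g per 100 mL × 4010 mL ÷ 100 = 48.120 g
L-lysine hydrochloride: 0.0908% w/v = 0.908 g/L → 0.908 × 4.01 L = 3.641 g
MOPS: 0.12 g per 100 mL × 4010 mL ÷ 100 = 4.812 g
L-tryptophan: 0.115 g/L × 4.01 L = 0.46115 g = 461.150 mg
sodium citrate dihydrate: 1.52 g/L × 4.01 L = 6.095 g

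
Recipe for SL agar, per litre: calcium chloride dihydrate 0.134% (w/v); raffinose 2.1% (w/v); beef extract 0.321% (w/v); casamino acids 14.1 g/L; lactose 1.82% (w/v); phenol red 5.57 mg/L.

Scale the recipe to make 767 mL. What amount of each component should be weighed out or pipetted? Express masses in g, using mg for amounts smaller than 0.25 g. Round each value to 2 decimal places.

Scale factor relative to 1 L: 0.767.
calcium chloride dihydrate: 0.134 g per 100 mL × 767 mL ÷ 100 = 1.03 g
raffinose: 2.1 g per 100 mL × 767 mL ÷ 100 = 16.11 g
beef extract: 0.321 g per 100 mL × 767 mL ÷ 100 = 2.46 g
casamino acids: 14.1 g/L × 0.767 L = 10.81 g
lactose: 1.82% w/v = 18.2 g/L → 18.2 × 0.767 L = 13.96 g
phenol red: 5.57 mg/L × 0.767 L = 4.27 mg

calcium chloride dihydrate 1.03 g; raffinose 16.11 g; beef extract 2.46 g; casamino acids 10.81 g; lactose 13.96 g; phenol red 4.27 mg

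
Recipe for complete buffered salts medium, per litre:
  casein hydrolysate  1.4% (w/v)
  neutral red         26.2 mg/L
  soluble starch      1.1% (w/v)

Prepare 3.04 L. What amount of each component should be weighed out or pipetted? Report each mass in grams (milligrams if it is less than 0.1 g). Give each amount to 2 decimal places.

casein hydrolysate 42.56 g; neutral red 79.65 mg; soluble starch 33.44 g

Scale factor relative to 1 L: 3.04.
casein hydrolysate: 1.4% w/v = 14 g/L → 14 × 3.04 L = 42.56 g
neutral red: 26.2 mg/L × 3.04 L = 79.65 mg
soluble starch: 1.1 g per 100 mL × 3040 mL ÷ 100 = 33.44 g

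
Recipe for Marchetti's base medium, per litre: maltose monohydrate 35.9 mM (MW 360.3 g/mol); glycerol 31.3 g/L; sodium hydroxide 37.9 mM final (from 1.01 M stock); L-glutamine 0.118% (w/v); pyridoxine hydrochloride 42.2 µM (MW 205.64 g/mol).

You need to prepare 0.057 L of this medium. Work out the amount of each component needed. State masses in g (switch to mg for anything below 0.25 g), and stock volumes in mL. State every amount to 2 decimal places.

Scale factor relative to 1 L: 0.057.
maltose monohydrate: 35.9 mmol/L × 360.3 g/mol × 0.057 L ÷ 1000 = 0.74 g
glycerol: 31.3 g/L × 0.057 L = 1.78 g
sodium hydroxide: C1V1 = C2V2 → 37.9 mM × 57 mL ÷ 1010 mM = 2.14 mL
L-glutamine: 0.118 g per 100 mL × 57 mL ÷ 100 = 0.06726 g = 67.26 mg
pyridoxine hydrochloride: 42.2 µmol/L × 205.64 g/mol × 0.057 L ÷ 1000 = 0.49 mg

maltose monohydrate 0.74 g; glycerol 1.78 g; sodium hydroxide 2.14 mL; L-glutamine 67.26 mg; pyridoxine hydrochloride 0.49 mg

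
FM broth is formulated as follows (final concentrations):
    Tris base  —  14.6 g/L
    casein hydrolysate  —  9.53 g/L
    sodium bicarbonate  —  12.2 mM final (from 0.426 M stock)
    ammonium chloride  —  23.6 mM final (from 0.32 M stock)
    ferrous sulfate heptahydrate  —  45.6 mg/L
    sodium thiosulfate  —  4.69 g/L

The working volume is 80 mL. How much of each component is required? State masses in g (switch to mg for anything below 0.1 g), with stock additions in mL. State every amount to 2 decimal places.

Working volume: 80 mL = 0.08 L.
Tris base: 14.6 g/L × 0.08 L = 1.17 g
casein hydrolysate: 9.53 g/L × 0.08 L = 0.76 g
sodium bicarbonate: V = C2·V2/C1 = 12.2 mM × 80 mL ÷ 426 mM = 2.29 mL
ammonium chloride: V = C2·V2/C1 = 23.6 mM × 80 mL ÷ 320 mM = 5.90 mL
ferrous sulfate heptahydrate: 45.6 mg/L × 0.08 L = 3.65 mg
sodium thiosulfate: 4.69 g/L × 0.08 L = 0.38 g

Tris base 1.17 g; casein hydrolysate 0.76 g; sodium bicarbonate 2.29 mL; ammonium chloride 5.90 mL; ferrous sulfate heptahydrate 3.65 mg; sodium thiosulfate 0.38 g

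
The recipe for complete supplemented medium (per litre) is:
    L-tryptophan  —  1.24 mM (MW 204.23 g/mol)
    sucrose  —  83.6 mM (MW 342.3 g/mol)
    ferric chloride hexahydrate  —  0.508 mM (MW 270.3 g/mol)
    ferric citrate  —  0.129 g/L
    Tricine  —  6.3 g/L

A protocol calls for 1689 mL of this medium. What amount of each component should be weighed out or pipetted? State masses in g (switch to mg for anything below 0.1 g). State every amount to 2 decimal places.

L-tryptophan 0.43 g; sucrose 48.33 g; ferric chloride hexahydrate 0.23 g; ferric citrate 0.22 g; Tricine 10.64 g

Working volume: 1689 mL = 1.689 L.
L-tryptophan: 1.24 mmol/L × 204.23 g/mol × 1.689 L ÷ 1000 = 0.43 g
sucrose: 83.6 mmol/L × 342.3 g/mol × 1.689 L ÷ 1000 = 48.33 g
ferric chloride hexahydrate: 0.508 mmol/L × 270.3 g/mol × 1.689 L ÷ 1000 = 0.23 g
ferric citrate: 0.129 g/L × 1.689 L = 0.22 g
Tricine: 6.3 g/L × 1.689 L = 10.64 g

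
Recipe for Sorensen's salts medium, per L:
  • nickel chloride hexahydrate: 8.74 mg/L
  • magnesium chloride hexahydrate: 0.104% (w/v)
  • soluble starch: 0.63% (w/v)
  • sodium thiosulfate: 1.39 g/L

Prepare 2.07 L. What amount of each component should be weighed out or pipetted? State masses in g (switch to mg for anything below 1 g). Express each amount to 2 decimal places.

nickel chloride hexahydrate 18.09 mg; magnesium chloride hexahydrate 2.15 g; soluble starch 13.04 g; sodium thiosulfate 2.88 g

Scale factor relative to 1 L: 2.07.
nickel chloride hexahydrate: 8.74 mg/L × 2.07 L = 18.09 mg
magnesium chloride hexahydrate: 0.104% w/v = 1.04 g/L → 1.04 × 2.07 L = 2.15 g
soluble starch: 0.63% w/v = 6.3 g/L → 6.3 × 2.07 L = 13.04 g
sodium thiosulfate: 1.39 g/L × 2.07 L = 2.88 g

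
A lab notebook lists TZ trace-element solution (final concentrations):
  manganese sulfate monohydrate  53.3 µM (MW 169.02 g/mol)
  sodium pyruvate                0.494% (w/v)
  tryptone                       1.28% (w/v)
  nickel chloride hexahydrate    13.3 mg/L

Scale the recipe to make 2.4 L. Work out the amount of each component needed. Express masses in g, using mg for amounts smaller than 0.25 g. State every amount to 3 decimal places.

manganese sulfate monohydrate 21.621 mg; sodium pyruvate 11.856 g; tryptone 30.720 g; nickel chloride hexahydrate 31.920 mg

Working volume: 2.4 L.
manganese sulfate monohydrate: 53.3 µmol/L × 169.02 g/mol × 2.4 L ÷ 1000 = 21.621 mg
sodium pyruvate: 0.494% w/v = 4.94 g/L → 4.94 × 2.4 L = 11.856 g
tryptone: 1.28 g per 100 mL × 2400 mL ÷ 100 = 30.720 g
nickel chloride hexahydrate: 13.3 mg/L × 2.4 L = 31.920 mg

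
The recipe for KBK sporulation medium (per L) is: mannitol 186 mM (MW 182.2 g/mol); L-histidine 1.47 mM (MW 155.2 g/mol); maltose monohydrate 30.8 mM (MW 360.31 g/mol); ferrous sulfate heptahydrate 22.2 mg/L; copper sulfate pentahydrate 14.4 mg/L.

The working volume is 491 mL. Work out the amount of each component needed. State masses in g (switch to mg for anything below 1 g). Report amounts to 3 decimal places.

mannitol 16.640 g; L-histidine 112.019 mg; maltose monohydrate 5.449 g; ferrous sulfate heptahydrate 10.900 mg; copper sulfate pentahydrate 7.070 mg

Scale factor relative to 1 L: 0.491.
mannitol: 186 mmol/L × 182.2 g/mol × 0.491 L ÷ 1000 = 16.640 g
L-histidine: 1.47 mmol/L × 155.2 mg/mmol × 0.491 L = 112.019 mg
maltose monohydrate: 30.8 mmol/L × 360.31 g/mol × 0.491 L ÷ 1000 = 5.449 g
ferrous sulfate heptahydrate: 22.2 mg/L × 0.491 L = 10.900 mg
copper sulfate pentahydrate: 14.4 mg/L × 0.491 L = 7.070 mg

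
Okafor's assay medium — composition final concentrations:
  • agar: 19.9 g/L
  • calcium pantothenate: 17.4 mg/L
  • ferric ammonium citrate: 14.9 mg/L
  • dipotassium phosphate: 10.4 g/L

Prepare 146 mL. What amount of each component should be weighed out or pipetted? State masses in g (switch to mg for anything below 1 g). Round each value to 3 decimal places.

Working volume: 146 mL = 0.146 L.
agar: 19.9 g/L × 0.146 L = 2.905 g
calcium pantothenate: 17.4 mg/L × 0.146 L = 2.540 mg
ferric ammonium citrate: 14.9 mg/L × 0.146 L = 2.175 mg
dipotassium phosphate: 10.4 g/L × 0.146 L = 1.518 g

agar 2.905 g; calcium pantothenate 2.540 mg; ferric ammonium citrate 2.175 mg; dipotassium phosphate 1.518 g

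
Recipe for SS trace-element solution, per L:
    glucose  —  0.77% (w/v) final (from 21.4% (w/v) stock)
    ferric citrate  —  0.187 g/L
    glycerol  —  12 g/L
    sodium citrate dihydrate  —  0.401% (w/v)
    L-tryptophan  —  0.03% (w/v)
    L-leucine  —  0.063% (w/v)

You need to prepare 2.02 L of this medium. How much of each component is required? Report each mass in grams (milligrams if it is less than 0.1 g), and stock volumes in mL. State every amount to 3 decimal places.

Working volume: 2.02 L.
glucose: C1V1 = C2V2 → 0.77% ÷ 21.4% × 2020 mL = 72.682 mL
ferric citrate: 0.187 g/L × 2.02 L = 0.378 g
glycerol: 12 g/L × 2.02 L = 24.240 g
sodium citrate dihydrate: 0.401% w/v = 4.01 g/L → 4.01 × 2.02 L = 8.100 g
L-tryptophan: 0.03 g per 100 mL × 2020 mL ÷ 100 = 0.606 g
L-leucine: 0.063 g per 100 mL × 2020 mL ÷ 100 = 1.273 g

glucose 72.682 mL; ferric citrate 0.378 g; glycerol 24.240 g; sodium citrate dihydrate 8.100 g; L-tryptophan 0.606 g; L-leucine 1.273 g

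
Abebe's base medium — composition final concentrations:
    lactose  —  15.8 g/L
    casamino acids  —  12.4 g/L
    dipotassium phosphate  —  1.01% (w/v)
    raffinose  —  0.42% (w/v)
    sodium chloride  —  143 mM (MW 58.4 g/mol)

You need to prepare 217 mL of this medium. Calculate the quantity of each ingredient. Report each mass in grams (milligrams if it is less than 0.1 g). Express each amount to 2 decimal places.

lactose 3.43 g; casamino acids 2.69 g; dipotassium phosphate 2.19 g; raffinose 0.91 g; sodium chloride 1.81 g

Working volume: 217 mL = 0.217 L.
lactose: 15.8 g/L × 0.217 L = 3.43 g
casamino acids: 12.4 g/L × 0.217 L = 2.69 g
dipotassium phosphate: 1.01 g per 100 mL × 217 mL ÷ 100 = 2.19 g
raffinose: 0.42% w/v = 4.2 g/L → 4.2 × 0.217 L = 0.91 g
sodium chloride: 143 mmol/L × 58.4 g/mol × 0.217 L ÷ 1000 = 1.81 g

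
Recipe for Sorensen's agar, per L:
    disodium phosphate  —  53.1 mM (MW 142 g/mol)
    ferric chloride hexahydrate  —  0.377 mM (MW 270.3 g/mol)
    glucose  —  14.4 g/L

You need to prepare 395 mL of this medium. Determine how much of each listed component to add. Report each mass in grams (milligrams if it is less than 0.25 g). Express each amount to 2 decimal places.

disodium phosphate 2.98 g; ferric chloride hexahydrate 40.25 mg; glucose 5.69 g

Target volume = 395 mL = 0.395 L.
disodium phosphate: 53.1 mmol/L × 142 g/mol × 0.395 L ÷ 1000 = 2.98 g
ferric chloride hexahydrate: 0.377 mmol/L × 270.3 mg/mmol × 0.395 L = 40.25 mg
glucose: 14.4 g/L × 0.395 L = 5.69 g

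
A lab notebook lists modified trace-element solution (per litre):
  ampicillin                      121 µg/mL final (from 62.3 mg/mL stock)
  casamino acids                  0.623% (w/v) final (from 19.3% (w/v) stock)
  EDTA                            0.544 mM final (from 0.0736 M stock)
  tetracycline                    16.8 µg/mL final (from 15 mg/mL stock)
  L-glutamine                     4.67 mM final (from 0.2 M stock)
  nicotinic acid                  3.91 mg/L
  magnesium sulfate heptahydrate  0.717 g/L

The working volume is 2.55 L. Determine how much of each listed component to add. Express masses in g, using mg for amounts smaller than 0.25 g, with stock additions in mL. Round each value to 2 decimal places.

Working volume: 2.55 L.
ampicillin: dilute stock: 121 µg/mL × 2550 mL ÷ 62300 µg/mL = 4.95 mL
casamino acids: C1V1 = C2V2 → 0.623% ÷ 19.3% × 2550 mL = 82.31 mL
EDTA: dilute stock: 0.544 mM × 2550 mL ÷ 73.6 mM = 18.85 mL
tetracycline: C1V1 = C2V2 → 16.8 µg/mL × 2550 mL ÷ 15000 µg/mL = 2.86 mL
L-glutamine: C1V1 = C2V2 → 4.67 mM × 2550 mL ÷ 200 mM = 59.54 mL
nicotinic acid: 3.91 mg/L × 2.55 L = 9.97 mg
magnesium sulfate heptahydrate: 0.717 g/L × 2.55 L = 1.83 g

ampicillin 4.95 mL; casamino acids 82.31 mL; EDTA 18.85 mL; tetracycline 2.86 mL; L-glutamine 59.54 mL; nicotinic acid 9.97 mg; magnesium sulfate heptahydrate 1.83 g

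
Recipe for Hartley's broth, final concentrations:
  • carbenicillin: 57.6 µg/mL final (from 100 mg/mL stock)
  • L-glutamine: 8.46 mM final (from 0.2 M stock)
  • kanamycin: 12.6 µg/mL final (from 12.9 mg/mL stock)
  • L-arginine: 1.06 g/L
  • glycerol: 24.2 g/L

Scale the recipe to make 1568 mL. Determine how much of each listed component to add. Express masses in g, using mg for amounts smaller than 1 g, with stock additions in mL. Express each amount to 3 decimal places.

Target volume = 1568 mL = 1.568 L.
carbenicillin: C1V1 = C2V2 → 57.6 µg/mL × 1568 mL ÷ 100000 µg/mL = 0.903 mL
L-glutamine: dilute stock: 8.46 mM × 1568 mL ÷ 200 mM = 66.326 mL
kanamycin: C1V1 = C2V2 → 12.6 µg/mL × 1568 mL ÷ 12900 µg/mL = 1.532 mL
L-arginine: 1.06 g/L × 1.568 L = 1.662 g
glycerol: 24.2 g/L × 1.568 L = 37.946 g

carbenicillin 0.903 mL; L-glutamine 66.326 mL; kanamycin 1.532 mL; L-arginine 1.662 g; glycerol 37.946 g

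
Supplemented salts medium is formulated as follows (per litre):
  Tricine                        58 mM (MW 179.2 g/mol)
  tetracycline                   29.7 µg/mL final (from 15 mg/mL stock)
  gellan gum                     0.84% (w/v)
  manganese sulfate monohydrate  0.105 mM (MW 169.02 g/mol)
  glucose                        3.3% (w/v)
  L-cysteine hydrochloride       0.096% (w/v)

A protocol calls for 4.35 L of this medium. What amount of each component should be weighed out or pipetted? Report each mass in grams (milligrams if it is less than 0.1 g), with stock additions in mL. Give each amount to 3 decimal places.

Scale factor relative to 1 L: 4.35.
Tricine: 58 mmol/L × 179.2 g/mol × 4.35 L ÷ 1000 = 45.212 g
tetracycline: V = C2·V2/C1 = 29.7 µg/mL × 4350 mL ÷ 15000 µg/mL = 8.613 mL
gellan gum: 0.84% w/v = 8.4 g/L → 8.4 × 4.35 L = 36.540 g
manganese sulfate monohydrate: 0.105 mmol/L × 169.02 mg/mmol × 4.35 L = 77.200 mg
glucose: 3.3 g per 100 mL × 4350 mL ÷ 100 = 143.550 g
L-cysteine hydrochloride: 0.096% w/v = 0.96 g/L → 0.96 × 4.35 L = 4.176 g

Tricine 45.212 g; tetracycline 8.613 mL; gellan gum 36.540 g; manganese sulfate monohydrate 77.200 mg; glucose 143.550 g; L-cysteine hydrochloride 4.176 g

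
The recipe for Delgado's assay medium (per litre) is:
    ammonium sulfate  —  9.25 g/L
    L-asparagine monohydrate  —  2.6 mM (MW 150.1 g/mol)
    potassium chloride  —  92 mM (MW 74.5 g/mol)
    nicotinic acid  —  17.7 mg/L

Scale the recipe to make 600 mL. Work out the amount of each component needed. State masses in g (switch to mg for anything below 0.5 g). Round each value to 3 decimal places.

Scale factor relative to 1 L: 0.6.
ammonium sulfate: 9.25 g/L × 0.6 L = 5.550 g
L-asparagine monohydrate: 2.6 mmol/L × 150.1 mg/mmol × 0.6 L = 234.156 mg
potassium chloride: 92 mmol/L × 74.5 g/mol × 0.6 L ÷ 1000 = 4.112 g
nicotinic acid: 17.7 mg/L × 0.6 L = 10.620 mg

ammonium sulfate 5.550 g; L-asparagine monohydrate 234.156 mg; potassium chloride 4.112 g; nicotinic acid 10.620 mg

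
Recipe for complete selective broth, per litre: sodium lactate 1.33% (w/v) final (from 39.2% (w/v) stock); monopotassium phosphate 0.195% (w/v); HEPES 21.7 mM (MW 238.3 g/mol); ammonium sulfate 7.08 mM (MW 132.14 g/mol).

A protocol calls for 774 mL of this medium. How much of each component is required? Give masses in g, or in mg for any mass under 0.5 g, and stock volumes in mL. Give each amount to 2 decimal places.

sodium lactate 26.26 mL; monopotassium phosphate 1.51 g; HEPES 4.00 g; ammonium sulfate 0.72 g

Target volume = 774 mL = 0.774 L.
sodium lactate: dilute stock: 1.33% ÷ 39.2% × 774 mL = 26.26 mL
monopotassium phosphate: 0.195 g per 100 mL × 774 mL ÷ 100 = 1.51 g
HEPES: 21.7 mmol/L × 238.3 g/mol × 0.774 L ÷ 1000 = 4.00 g
ammonium sulfate: 7.08 mmol/L × 132.14 g/mol × 0.774 L ÷ 1000 = 0.72 g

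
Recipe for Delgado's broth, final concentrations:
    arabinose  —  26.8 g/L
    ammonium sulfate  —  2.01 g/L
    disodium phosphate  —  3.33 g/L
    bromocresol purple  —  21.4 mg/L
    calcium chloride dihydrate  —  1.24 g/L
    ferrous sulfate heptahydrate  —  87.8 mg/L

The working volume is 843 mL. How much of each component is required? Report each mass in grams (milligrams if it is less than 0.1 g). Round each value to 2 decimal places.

arabinose 22.59 g; ammonium sulfate 1.69 g; disodium phosphate 2.81 g; bromocresol purple 18.04 mg; calcium chloride dihydrate 1.05 g; ferrous sulfate heptahydrate 74.02 mg

Working volume: 843 mL = 0.843 L.
arabinose: 26.8 g/L × 0.843 L = 22.59 g
ammonium sulfate: 2.01 g/L × 0.843 L = 1.69 g
disodium phosphate: 3.33 g/L × 0.843 L = 2.81 g
bromocresol purple: 21.4 mg/L × 0.843 L = 18.04 mg
calcium chloride dihydrate: 1.24 g/L × 0.843 L = 1.05 g
ferrous sulfate heptahydrate: 87.8 mg/L × 0.843 L = 74.02 mg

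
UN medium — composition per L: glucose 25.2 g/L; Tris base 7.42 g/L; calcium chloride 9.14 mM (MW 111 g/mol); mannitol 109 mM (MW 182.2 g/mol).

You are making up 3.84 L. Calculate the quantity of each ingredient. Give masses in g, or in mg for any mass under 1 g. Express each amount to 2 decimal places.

Working volume: 3.84 L.
glucose: 25.2 g/L × 3.84 L = 96.77 g
Tris base: 7.42 g/L × 3.84 L = 28.49 g
calcium chloride: 9.14 mmol/L × 111 g/mol × 3.84 L ÷ 1000 = 3.90 g
mannitol: 109 mmol/L × 182.2 g/mol × 3.84 L ÷ 1000 = 76.26 g

glucose 96.77 g; Tris base 28.49 g; calcium chloride 3.90 g; mannitol 76.26 g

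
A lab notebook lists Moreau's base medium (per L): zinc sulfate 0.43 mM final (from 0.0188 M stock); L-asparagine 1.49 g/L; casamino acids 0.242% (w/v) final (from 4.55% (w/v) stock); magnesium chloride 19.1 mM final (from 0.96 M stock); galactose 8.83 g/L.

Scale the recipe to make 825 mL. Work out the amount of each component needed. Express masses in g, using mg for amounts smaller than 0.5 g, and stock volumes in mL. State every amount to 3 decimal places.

zinc sulfate 18.870 mL; L-asparagine 1.229 g; casamino acids 43.879 mL; magnesium chloride 16.414 mL; galactose 7.285 g

Scale factor relative to 1 L: 0.825.
zinc sulfate: dilute stock: 0.43 mM × 825 mL ÷ 18.8 mM = 18.870 mL
L-asparagine: 1.49 g/L × 0.825 L = 1.229 g
casamino acids: V = C2·V2/C1 = 0.242% ÷ 4.55% × 825 mL = 43.879 mL
magnesium chloride: C1V1 = C2V2 → 19.1 mM × 825 mL ÷ 960 mM = 16.414 mL
galactose: 8.83 g/L × 0.825 L = 7.285 g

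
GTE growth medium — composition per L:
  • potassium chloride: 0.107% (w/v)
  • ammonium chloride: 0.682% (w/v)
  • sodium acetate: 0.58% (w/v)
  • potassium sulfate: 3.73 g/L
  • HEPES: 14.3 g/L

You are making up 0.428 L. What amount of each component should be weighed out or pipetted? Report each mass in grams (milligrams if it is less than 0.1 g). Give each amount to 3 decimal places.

potassium chloride 0.458 g; ammonium chloride 2.919 g; sodium acetate 2.482 g; potassium sulfate 1.596 g; HEPES 6.120 g

Working volume: 0.428 L.
potassium chloride: 0.107% w/v = 1.07 g/L → 1.07 × 0.428 L = 0.458 g
ammonium chloride: 0.682% w/v = 6.82 g/L → 6.82 × 0.428 L = 2.919 g
sodium acetate: 0.58 g per 100 mL × 428 mL ÷ 100 = 2.482 g
potassium sulfate: 3.73 g/L × 0.428 L = 1.596 g
HEPES: 14.3 g/L × 0.428 L = 6.120 g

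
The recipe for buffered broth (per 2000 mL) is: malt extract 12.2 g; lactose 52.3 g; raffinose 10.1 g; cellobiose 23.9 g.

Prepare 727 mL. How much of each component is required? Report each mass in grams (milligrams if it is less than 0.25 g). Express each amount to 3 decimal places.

Ratio of target to recipe volume: 727 / 2000 = 0.3635.
malt extract: 12.2 g × (727 mL / 2000 mL) = 4.435 g
lactose: 52.3 g × (727 mL / 2000 mL) = 19.011 g
raffinose: 10.1 g × (727 mL / 2000 mL) = 3.671 g
cellobiose: 23.9 g × (727 mL / 2000 mL) = 8.688 g

malt extract 4.435 g; lactose 19.011 g; raffinose 3.671 g; cellobiose 8.688 g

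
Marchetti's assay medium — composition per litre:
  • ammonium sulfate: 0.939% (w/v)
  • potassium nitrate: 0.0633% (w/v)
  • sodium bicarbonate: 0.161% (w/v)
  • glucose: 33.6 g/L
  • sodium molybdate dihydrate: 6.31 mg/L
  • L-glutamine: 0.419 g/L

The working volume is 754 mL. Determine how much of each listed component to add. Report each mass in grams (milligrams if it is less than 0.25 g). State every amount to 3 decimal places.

ammonium sulfate 7.080 g; potassium nitrate 0.477 g; sodium bicarbonate 1.214 g; glucose 25.334 g; sodium molybdate dihydrate 4.758 mg; L-glutamine 0.316 g

Target volume = 754 mL = 0.754 L.
ammonium sulfate: 0.939 g per 100 mL × 754 mL ÷ 100 = 7.080 g
potassium nitrate: 0.0633 g per 100 mL × 754 mL ÷ 100 = 0.477 g
sodium bicarbonate: 0.161% w/v = 1.61 g/L → 1.61 × 0.754 L = 1.214 g
glucose: 33.6 g/L × 0.754 L = 25.334 g
sodium molybdate dihydrate: 6.31 mg/L × 0.754 L = 4.758 mg
L-glutamine: 0.419 g/L × 0.754 L = 0.316 g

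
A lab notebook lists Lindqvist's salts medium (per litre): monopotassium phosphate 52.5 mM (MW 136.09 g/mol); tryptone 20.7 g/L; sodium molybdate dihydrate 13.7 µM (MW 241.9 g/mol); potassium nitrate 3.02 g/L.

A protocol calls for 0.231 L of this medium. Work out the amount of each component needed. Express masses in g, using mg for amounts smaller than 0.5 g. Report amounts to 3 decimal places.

Scale factor relative to 1 L: 0.231.
monopotassium phosphate: 52.5 mmol/L × 136.09 g/mol × 0.231 L ÷ 1000 = 1.650 g
tryptone: 20.7 g/L × 0.231 L = 4.782 g
sodium molybdate dihydrate: 13.7 µmol/L × 241.9 g/mol × 0.231 L ÷ 1000 = 0.766 mg
potassium nitrate: 3.02 g/L × 0.231 L = 0.698 g

monopotassium phosphate 1.650 g; tryptone 4.782 g; sodium molybdate dihydrate 0.766 mg; potassium nitrate 0.698 g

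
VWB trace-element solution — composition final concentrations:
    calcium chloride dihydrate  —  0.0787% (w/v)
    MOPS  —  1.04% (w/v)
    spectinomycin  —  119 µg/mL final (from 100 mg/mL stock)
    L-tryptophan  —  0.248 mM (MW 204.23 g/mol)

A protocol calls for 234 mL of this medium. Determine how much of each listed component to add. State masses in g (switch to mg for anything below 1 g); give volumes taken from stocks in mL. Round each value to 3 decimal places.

calcium chloride dihydrate 184.158 mg; MOPS 2.434 g; spectinomycin 0.278 mL; L-tryptophan 11.852 mg

Target volume = 234 mL = 0.234 L.
calcium chloride dihydrate: 0.0787 g per 100 mL × 234 mL ÷ 100 = 0.184158 g = 184.158 mg
MOPS: 1.04 g per 100 mL × 234 mL ÷ 100 = 2.434 g
spectinomycin: dilute stock: 119 µg/mL × 234 mL ÷ 100000 µg/mL = 0.278 mL
L-tryptophan: 0.248 mmol/L × 204.23 mg/mmol × 0.234 L = 11.852 mg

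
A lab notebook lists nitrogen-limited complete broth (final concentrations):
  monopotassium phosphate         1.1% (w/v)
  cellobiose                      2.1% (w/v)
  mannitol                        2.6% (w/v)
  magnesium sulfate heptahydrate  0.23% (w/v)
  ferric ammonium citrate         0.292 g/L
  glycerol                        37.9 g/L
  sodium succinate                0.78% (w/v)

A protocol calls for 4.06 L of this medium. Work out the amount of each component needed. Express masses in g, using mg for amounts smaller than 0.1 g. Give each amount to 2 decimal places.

monopotassium phosphate 44.66 g; cellobiose 85.26 g; mannitol 105.56 g; magnesium sulfate heptahydrate 9.34 g; ferric ammonium citrate 1.19 g; glycerol 153.87 g; sodium succinate 31.67 g

Working volume: 4.06 L.
monopotassium phosphate: 1.1% w/v = 11 g/L → 11 × 4.06 L = 44.66 g
cellobiose: 2.1 g per 100 mL × 4060 mL ÷ 100 = 85.26 g
mannitol: 2.6% w/v = 26 g/L → 26 × 4.06 L = 105.56 g
magnesium sulfate heptahydrate: 0.23% w/v = 2.3 g/L → 2.3 × 4.06 L = 9.34 g
ferric ammonium citrate: 0.292 g/L × 4.06 L = 1.19 g
glycerol: 37.9 g/L × 4.06 L = 153.87 g
sodium succinate: 0.78% w/v = 7.8 g/L → 7.8 × 4.06 L = 31.67 g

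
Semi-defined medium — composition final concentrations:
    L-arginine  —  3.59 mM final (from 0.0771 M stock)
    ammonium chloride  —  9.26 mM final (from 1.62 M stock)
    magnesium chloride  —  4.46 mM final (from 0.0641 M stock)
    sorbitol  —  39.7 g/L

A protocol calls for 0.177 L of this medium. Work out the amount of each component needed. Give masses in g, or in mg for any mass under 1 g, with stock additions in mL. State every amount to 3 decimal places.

Working volume: 0.177 L.
L-arginine: V = C2·V2/C1 = 3.59 mM × 177 mL ÷ 77.1 mM = 8.242 mL
ammonium chloride: V = C2·V2/C1 = 9.26 mM × 177 mL ÷ 1620 mM = 1.012 mL
magnesium chloride: C1V1 = C2V2 → 4.46 mM × 177 mL ÷ 64.1 mM = 12.315 mL
sorbitol: 39.7 g/L × 0.177 L = 7.027 g

L-arginine 8.242 mL; ammonium chloride 1.012 mL; magnesium chloride 12.315 mL; sorbitol 7.027 g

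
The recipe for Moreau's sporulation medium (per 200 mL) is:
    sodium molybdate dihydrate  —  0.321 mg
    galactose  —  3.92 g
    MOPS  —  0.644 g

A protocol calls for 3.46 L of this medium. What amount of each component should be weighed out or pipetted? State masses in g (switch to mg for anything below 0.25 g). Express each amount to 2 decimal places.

sodium molybdate dihydrate 5.55 mg; galactose 67.82 g; MOPS 11.14 g

Ratio of target to recipe volume: 3460 / 200 = 17.3.
sodium molybdate dihydrate: 0.321 mg × (3460 mL / 200 mL) = 5.55 mg
galactose: 3.92 g × (3460 mL / 200 mL) = 67.82 g
MOPS: 0.644 g × (3460 mL / 200 mL) = 11.14 g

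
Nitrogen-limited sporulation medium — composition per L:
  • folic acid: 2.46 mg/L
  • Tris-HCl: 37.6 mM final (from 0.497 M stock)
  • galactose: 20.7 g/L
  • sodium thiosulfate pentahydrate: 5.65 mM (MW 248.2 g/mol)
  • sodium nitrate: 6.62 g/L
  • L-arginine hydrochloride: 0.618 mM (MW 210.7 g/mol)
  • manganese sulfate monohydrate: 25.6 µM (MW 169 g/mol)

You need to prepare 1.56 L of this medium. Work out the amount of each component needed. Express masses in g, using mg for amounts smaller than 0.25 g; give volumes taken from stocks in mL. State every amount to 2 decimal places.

folic acid 3.84 mg; Tris-HCl 118.02 mL; galactose 32.29 g; sodium thiosulfate pentahydrate 2.19 g; sodium nitrate 10.33 g; L-arginine hydrochloride 203.13 mg; manganese sulfate monohydrate 6.75 mg

Scale factor relative to 1 L: 1.56.
folic acid: 2.46 mg/L × 1.56 L = 3.84 mg
Tris-HCl: V = C2·V2/C1 = 37.6 mM × 1560 mL ÷ 497 mM = 118.02 mL
galactose: 20.7 g/L × 1.56 L = 32.29 g
sodium thiosulfate pentahydrate: 5.65 mmol/L × 248.2 g/mol × 1.56 L ÷ 1000 = 2.19 g
sodium nitrate: 6.62 g/L × 1.56 L = 10.33 g
L-arginine hydrochloride: 0.618 mmol/L × 210.7 mg/mmol × 1.56 L = 203.13 mg
manganese sulfate monohydrate: 25.6 µmol/L × 169 g/mol × 1.56 L ÷ 1000 = 6.75 mg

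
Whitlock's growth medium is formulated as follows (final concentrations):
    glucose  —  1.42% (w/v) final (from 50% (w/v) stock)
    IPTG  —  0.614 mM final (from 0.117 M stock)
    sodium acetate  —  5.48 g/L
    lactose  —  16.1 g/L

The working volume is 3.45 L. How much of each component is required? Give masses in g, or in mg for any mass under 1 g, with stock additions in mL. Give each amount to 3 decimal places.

Scale factor relative to 1 L: 3.45.
glucose: C1V1 = C2V2 → 1.42% ÷ 50% × 3450 mL = 97.980 mL
IPTG: V = C2·V2/C1 = 0.614 mM × 3450 mL ÷ 117 mM = 18.105 mL
sodium acetate: 5.48 g/L × 3.45 L = 18.906 g
lactose: 16.1 g/L × 3.45 L = 55.545 g

glucose 97.980 mL; IPTG 18.105 mL; sodium acetate 18.906 g; lactose 55.545 g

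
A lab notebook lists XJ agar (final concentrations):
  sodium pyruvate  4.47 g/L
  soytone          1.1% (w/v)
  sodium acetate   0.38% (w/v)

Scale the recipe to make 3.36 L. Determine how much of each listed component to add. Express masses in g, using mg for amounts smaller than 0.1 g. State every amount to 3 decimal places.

Working volume: 3.36 L.
sodium pyruvate: 4.47 g/L × 3.36 L = 15.019 g
soytone: 1.1% w/v = 11 g/L → 11 × 3.36 L = 36.960 g
sodium acetate: 0.38 g per 100 mL × 3360 mL ÷ 100 = 12.768 g

sodium pyruvate 15.019 g; soytone 36.960 g; sodium acetate 12.768 g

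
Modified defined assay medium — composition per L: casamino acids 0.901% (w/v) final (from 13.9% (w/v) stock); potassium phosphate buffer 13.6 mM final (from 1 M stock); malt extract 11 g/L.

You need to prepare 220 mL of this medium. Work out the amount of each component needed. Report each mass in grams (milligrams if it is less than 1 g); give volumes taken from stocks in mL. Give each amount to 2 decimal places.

Working volume: 220 mL = 0.22 L.
casamino acids: V = C2·V2/C1 = 0.901% ÷ 13.9% × 220 mL = 14.26 mL
potassium phosphate buffer: V = C2·V2/C1 = 13.6 mM × 220 mL ÷ 1000 mM = 2.99 mL
malt extract: 11 g/L × 0.22 L = 2.42 g

casamino acids 14.26 mL; potassium phosphate buffer 2.99 mL; malt extract 2.42 g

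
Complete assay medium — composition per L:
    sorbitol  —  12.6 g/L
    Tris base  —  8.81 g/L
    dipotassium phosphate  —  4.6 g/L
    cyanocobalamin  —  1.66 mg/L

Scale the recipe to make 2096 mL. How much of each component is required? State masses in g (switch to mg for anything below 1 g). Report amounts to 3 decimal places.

sorbitol 26.410 g; Tris base 18.466 g; dipotassium phosphate 9.642 g; cyanocobalamin 3.479 mg

Scale factor relative to 1 L: 2.096.
sorbitol: 12.6 g/L × 2.096 L = 26.410 g
Tris base: 8.81 g/L × 2.096 L = 18.466 g
dipotassium phosphate: 4.6 g/L × 2.096 L = 9.642 g
cyanocobalamin: 1.66 mg/L × 2.096 L = 3.479 mg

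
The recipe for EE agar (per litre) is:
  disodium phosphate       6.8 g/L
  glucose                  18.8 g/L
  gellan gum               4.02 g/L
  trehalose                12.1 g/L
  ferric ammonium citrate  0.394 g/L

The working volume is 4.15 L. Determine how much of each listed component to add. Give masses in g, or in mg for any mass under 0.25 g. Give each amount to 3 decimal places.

disodium phosphate 28.220 g; glucose 78.020 g; gellan gum 16.683 g; trehalose 50.215 g; ferric ammonium citrate 1.635 g

Working volume: 4.15 L.
disodium phosphate: 6.8 g/L × 4.15 L = 28.220 g
glucose: 18.8 g/L × 4.15 L = 78.020 g
gellan gum: 4.02 g/L × 4.15 L = 16.683 g
trehalose: 12.1 g/L × 4.15 L = 50.215 g
ferric ammonium citrate: 0.394 g/L × 4.15 L = 1.635 g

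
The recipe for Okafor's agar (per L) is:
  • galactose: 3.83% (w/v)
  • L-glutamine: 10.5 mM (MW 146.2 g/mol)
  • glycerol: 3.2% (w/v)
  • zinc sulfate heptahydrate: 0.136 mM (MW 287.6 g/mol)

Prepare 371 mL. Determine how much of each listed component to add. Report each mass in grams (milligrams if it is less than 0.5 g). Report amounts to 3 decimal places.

Target volume = 371 mL = 0.371 L.
galactose: 3.83 g per 100 mL × 371 mL ÷ 100 = 14.209 g
L-glutamine: 10.5 mmol/L × 146.2 g/mol × 0.371 L ÷ 1000 = 0.570 g
glycerol: 3.2 g per 100 mL × 371 mL ÷ 100 = 11.872 g
zinc sulfate heptahydrate: 0.136 mmol/L × 287.6 mg/mmol × 0.371 L = 14.511 mg

galactose 14.209 g; L-glutamine 0.570 g; glycerol 11.872 g; zinc sulfate heptahydrate 14.511 mg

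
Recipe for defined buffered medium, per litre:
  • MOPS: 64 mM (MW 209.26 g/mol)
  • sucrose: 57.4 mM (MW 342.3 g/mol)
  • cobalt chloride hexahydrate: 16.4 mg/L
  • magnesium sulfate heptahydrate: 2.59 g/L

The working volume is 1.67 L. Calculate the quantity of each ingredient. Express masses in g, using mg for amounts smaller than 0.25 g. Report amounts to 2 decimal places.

Working volume: 1.67 L.
MOPS: 64 mmol/L × 209.26 g/mol × 1.67 L ÷ 1000 = 22.37 g
sucrose: 57.4 mmol/L × 342.3 g/mol × 1.67 L ÷ 1000 = 32.81 g
cobalt chloride hexahydrate: 16.4 mg/L × 1.67 L = 27.39 mg
magnesium sulfate heptahydrate: 2.59 g/L × 1.67 L = 4.33 g

MOPS 22.37 g; sucrose 32.81 g; cobalt chloride hexahydrate 27.39 mg; magnesium sulfate heptahydrate 4.33 g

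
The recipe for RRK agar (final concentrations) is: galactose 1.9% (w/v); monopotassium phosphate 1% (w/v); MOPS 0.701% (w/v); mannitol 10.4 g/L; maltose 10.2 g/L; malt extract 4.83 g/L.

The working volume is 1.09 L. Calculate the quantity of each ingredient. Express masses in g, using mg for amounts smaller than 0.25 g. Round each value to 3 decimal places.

Scale factor relative to 1 L: 1.09.
galactose: 1.9 g per 100 mL × 1090 mL ÷ 100 = 20.710 g
monopotassium phosphate: 1 g per 100 mL × 1090 mL ÷ 100 = 10.900 g
MOPS: 0.701% w/v = 7.01 g/L → 7.01 × 1.09 L = 7.641 g
mannitol: 10.4 g/L × 1.09 L = 11.336 g
maltose: 10.2 g/L × 1.09 L = 11.118 g
malt extract: 4.83 g/L × 1.09 L = 5.265 g

galactose 20.710 g; monopotassium phosphate 10.900 g; MOPS 7.641 g; mannitol 11.336 g; maltose 11.118 g; malt extract 5.265 g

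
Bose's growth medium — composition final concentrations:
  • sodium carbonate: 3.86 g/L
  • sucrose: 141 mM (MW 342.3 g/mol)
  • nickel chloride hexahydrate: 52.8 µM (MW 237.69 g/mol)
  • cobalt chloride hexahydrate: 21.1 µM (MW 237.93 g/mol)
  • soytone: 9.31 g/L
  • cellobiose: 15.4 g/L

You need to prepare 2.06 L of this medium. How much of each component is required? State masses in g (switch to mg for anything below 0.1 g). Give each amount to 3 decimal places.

sodium carbonate 7.952 g; sucrose 99.424 g; nickel chloride hexahydrate 25.853 mg; cobalt chloride hexahydrate 10.342 mg; soytone 19.179 g; cellobiose 31.724 g

Scale factor relative to 1 L: 2.06.
sodium carbonate: 3.86 g/L × 2.06 L = 7.952 g
sucrose: 141 mmol/L × 342.3 g/mol × 2.06 L ÷ 1000 = 99.424 g
nickel chloride hexahydrate: 52.8 µmol/L × 237.69 g/mol × 2.06 L ÷ 1000 = 25.853 mg
cobalt chloride hexahydrate: 21.1 µmol/L × 237.93 g/mol × 2.06 L ÷ 1000 = 10.342 mg
soytone: 9.31 g/L × 2.06 L = 19.179 g
cellobiose: 15.4 g/L × 2.06 L = 31.724 g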